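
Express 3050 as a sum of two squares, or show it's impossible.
5² + 55² (a=5, b=55)

Factorization: 3050 = 2 × 5^2 × 61
By Fermat: n is sum of two squares iff every prime p ≡ 3 (mod 4) appears to even power.
All primes ≡ 3 (mod 4) appear to even power.
Search a = 0, 1, 2, … for 3050 - a² a perfect square: first hit at a = 5: 3050 - 25 = 3025 = 55².
3050 = 5² + 55² = 25 + 3025 ✓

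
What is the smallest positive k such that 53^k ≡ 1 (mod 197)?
49

197 is prime, so ord(53) divides φ(197) = 196.
Divisors of 196: 1, 2, 4, 7, 14, 28, 49, 98, 196.
Repeated squaring: 53^1 ≡ 53, 53^2 ≡ 51, 53^4 ≡ 40, 53^8 ≡ 24, 53^16 ≡ 182, 53^32 ≡ 28, 53^64 ≡ 193, 53^128 ≡ 16 (mod 197).
Test 53^d mod 197 for each divisor d in increasing order:
53^1 ≡ 53
53^2 ≡ 51
53^4 ≡ 40
53^7 = 53^4·53^2·53^1 ≡ 164
53^14 = 53^8·53^4·53^2 ≡ 104
53^28 = 53^16·53^8·53^4 ≡ 178
53^49 = 53^32·53^16·53^1 ≡ 1  ← first divisor giving 1
The order is 49.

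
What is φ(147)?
84

147 = 3 × 7^2
φ(n) = n × ∏(1 - 1/p) for each prime p dividing n
φ(147) = 147 × (1 - 1/3) × (1 - 1/7) = 84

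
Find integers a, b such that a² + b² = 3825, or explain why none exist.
15² + 60² (a=15, b=60)

Factorization: 3825 = 3^2 × 5^2 × 17
By Fermat: n is sum of two squares iff every prime p ≡ 3 (mod 4) appears to even power.
All primes ≡ 3 (mod 4) appear to even power.
Search a = 0, 1, 2, … for 3825 - a² a perfect square: first hit at a = 15: 3825 - 225 = 3600 = 60².
3825 = 15² + 60² = 225 + 3600 ✓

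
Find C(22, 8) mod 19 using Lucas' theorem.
0

Using Lucas' theorem:
Write n=22 and k=8 in base 19:
n in base 19: [1, 3]
k in base 19: [0, 8]
C(22,8) mod 19 = ∏ C(n_i, k_i) mod 19
Digit binomials (mod 19): C(1,0) = 1; C(3,8) = 0 (k_i > n_i)
Product: 1 × 0 = 0 ≡ 0 (mod 19)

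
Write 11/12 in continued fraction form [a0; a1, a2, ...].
[0; 1, 11]

Euclidean algorithm steps:
11 = 0 × 12 + 11
12 = 1 × 11 + 1
11 = 11 × 1 + 0
Continued fraction: [0; 1, 11]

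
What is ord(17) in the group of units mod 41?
40

41 is prime, so ord(17) divides φ(41) = 40.
Divisors of 40: 1, 2, 4, 5, 8, 10, 20, 40.
Repeated squaring: 17^1 ≡ 17, 17^2 ≡ 2, 17^4 ≡ 4, 17^8 ≡ 16, 17^16 ≡ 10, 17^32 ≡ 18 (mod 41).
Test 17^d mod 41 for each divisor d in increasing order:
17^1 ≡ 17
17^2 ≡ 2
17^4 ≡ 4
17^5 = 17^4·17^1 ≡ 27
17^8 ≡ 16
17^10 = 17^8·17^2 ≡ 32
17^20 = 17^16·17^4 ≡ 40
17^40 = 17^32·17^8 ≡ 1  ← first divisor giving 1
The order is 40.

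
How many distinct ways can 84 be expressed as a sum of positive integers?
26543660

p(n) counts ways to write n as a sum of positive integers (order ignored).
Euler's pentagonal recurrence: p(k) = p(k-1) + p(k-2) - p(k-5) - p(k-7) + p(k-12) + p(k-15) - ... (offsets j(3j∓1)/2, signs ++--, p(0)=1, p(<0)=0).
DP table for k = 0..83: p(0)=1, p(1)=1, p(2)=2, p(3)=3, p(4)=5, p(5)=7, p(6)=11, p(7)=15, p(8)=22, p(9)=30, p(10)=42, p(11)=56, p(12)=77, p(13)=101, p(14)=135, p(15)=176, p(16)=231, p(17)=297, p(18)=385, p(19)=490, p(20)=627, p(21)=792, p(22)=1002, p(23)=1255, p(24)=1575, p(25)=1958, p(26)=2436, p(27)=3010, p(28)=3718, p(29)=4565, p(30)=5604, p(31)=6842, p(32)=8349, p(33)=10143, p(34)=12310, p(35)=14883, p(36)=17977, p(37)=21637, p(38)=26015, p(39)=31185, p(40)=37338, p(41)=44583, p(42)=53174, p(43)=63261, p(44)=75175, p(45)=89134, p(46)=105558, p(47)=124754, p(48)=147273, p(49)=173525, p(50)=204226, p(51)=239943, p(52)=281589, p(53)=329931, p(54)=386155, p(55)=451276, p(56)=526823, p(57)=614154, p(58)=715220, p(59)=831820, p(60)=966467, p(61)=1121505, p(62)=1300156, p(63)=1505499, p(64)=1741630, p(65)=2012558, p(66)=2323520, p(67)=2679689, p(68)=3087735, p(69)=3554345, p(70)=4087968, p(71)=4697205, p(72)=5392783, p(73)=6185689, p(74)=7089500, p(75)=8118264, p(76)=9289091, p(77)=10619863, p(78)=12132164, p(79)=13848650, p(80)=15796476, p(81)=18004327, p(82)=20506255, p(83)=23338469.
Final step: p(84) = p(83) + p(82) - p(79) - p(77) + p(72) + p(69) - p(62) - p(58) + p(49) + p(44) - p(33) - p(27) + p(14) + p(7)
= 23338469 + 20506255 - 13848650 - 10619863 + 5392783 + 3554345 - 1300156 - 715220 + 173525 + 75175 - 10143 - 3010 + 135 + 15
= 26543660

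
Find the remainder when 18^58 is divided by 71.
58

Repeated squaring. Binary of 58 = 111010.
18^1 ≡ 18 (mod 71); 18^2 ≡ 40 (mod 71); 18^4 ≡ 38 (mod 71); 18^8 ≡ 24 (mod 71); 18^16 ≡ 8 (mod 71); 18^32 ≡ 64 (mod 71)
18^58 = 18^2 × 18^8 × 18^16 × 18^32 ≡ 58 (mod 71)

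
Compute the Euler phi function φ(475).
360

475 = 5^2 × 19
φ(n) = n × ∏(1 - 1/p) for each prime p dividing n
φ(475) = 475 × (1 - 1/5) × (1 - 1/19) = 360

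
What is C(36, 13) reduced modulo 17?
0

Using Lucas' theorem:
Write n=36 and k=13 in base 17:
n in base 17: [2, 2]
k in base 17: [0, 13]
C(36,13) mod 17 = ∏ C(n_i, k_i) mod 17
Digit binomials (mod 17): C(2,0) = 1; C(2,13) = 0 (k_i > n_i)
Product: 1 × 0 = 0 ≡ 0 (mod 17)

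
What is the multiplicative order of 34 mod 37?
9

37 is prime, so ord(34) divides φ(37) = 36.
Divisors of 36: 1, 2, 3, 4, 6, 9, 12, 18, 36.
Repeated squaring: 34^1 ≡ 34, 34^2 ≡ 9, 34^4 ≡ 7, 34^8 ≡ 12, 34^16 ≡ 33, 34^32 ≡ 16 (mod 37).
Test 34^d mod 37 for each divisor d in increasing order:
34^1 ≡ 34
34^2 ≡ 9
34^3 = 34^2·34^1 ≡ 10
34^4 ≡ 7
34^6 = 34^4·34^2 ≡ 26
34^9 = 34^8·34^1 ≡ 1  ← first divisor giving 1
The order is 9.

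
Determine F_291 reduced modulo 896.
2

Matrix identity: Q^n = [[F_(n+1), F_n], [F_n, F_(n-1)]] with Q = [[1,1],[1,0]].
n = 291 = 100100011₂. Square-and-multiply, entries mod 896:
Q^1 = [[1,1],[1,0]]
Q^2 = (Q^1)² = [[2,1],[1,1]]
Q^4 = (Q^2)² = [[5,3],[3,2]]
Q^9 = (Q^4)²·Q = [[55,34],[34,21]]
Q^18 = (Q^9)² = [[597,792],[792,701]]
Q^36 = (Q^18)² = [[761,304],[304,457]]
Q^72 = (Q^36)² = [[433,224],[224,209]]
Q^145 = (Q^72)²·Q = [[673,225],[225,448]]
Q^291 = (Q^145)²·Q = [[451,2],[2,449]]
F_291 mod 896 = Q^291[0][1] = 2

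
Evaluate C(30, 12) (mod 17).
13

Using Lucas' theorem:
Write n=30 and k=12 in base 17:
n in base 17: [1, 13]
k in base 17: [0, 12]
C(30,12) mod 17 = ∏ C(n_i, k_i) mod 17
Digit binomials (mod 17): C(1,0) = 1; C(13,12) = 13
Product: 1 × 13 = 13 ≡ 13 (mod 17)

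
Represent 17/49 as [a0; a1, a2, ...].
[0; 2, 1, 7, 2]

Euclidean algorithm steps:
17 = 0 × 49 + 17
49 = 2 × 17 + 15
17 = 1 × 15 + 2
15 = 7 × 2 + 1
2 = 2 × 1 + 0
Continued fraction: [0; 2, 1, 7, 2]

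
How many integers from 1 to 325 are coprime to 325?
240

325 = 5^2 × 13
φ(n) = n × ∏(1 - 1/p) for each prime p dividing n
φ(325) = 325 × (1 - 1/5) × (1 - 1/13) = 240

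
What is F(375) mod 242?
126

Matrix identity: Q^n = [[F_(n+1), F_n], [F_n, F_(n-1)]] with Q = [[1,1],[1,0]].
n = 375 = 101110111₂. Square-and-multiply, entries mod 242:
Q^1 = [[1,1],[1,0]]
Q^2 = (Q^1)² = [[2,1],[1,1]]
Q^5 = (Q^2)²·Q = [[8,5],[5,3]]
Q^11 = (Q^5)²·Q = [[144,89],[89,55]]
Q^23 = (Q^11)²·Q = [[146,101],[101,45]]
Q^46 = (Q^23)² = [[57,173],[173,126]]
Q^93 = (Q^46)²·Q = [[223,24],[24,199]]
Q^187 = (Q^93)²·Q = [[175,211],[211,206]]
Q^375 = (Q^187)²·Q = [[173,126],[126,47]]
F_375 mod 242 = Q^375[0][1] = 126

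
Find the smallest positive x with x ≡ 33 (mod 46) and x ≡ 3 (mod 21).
171

Using Chinese Remainder Theorem:
M = 46 × 21 = 966
M1 = 21, M2 = 46
y1 = 21^(-1) mod 46 = 11
y2 = 46^(-1) mod 21 = 16
x = (33×21×11 + 3×46×16) mod 966 = 171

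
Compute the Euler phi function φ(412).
204

412 = 2^2 × 103
φ(n) = n × ∏(1 - 1/p) for each prime p dividing n
φ(412) = 412 × (1 - 1/2) × (1 - 1/103) = 204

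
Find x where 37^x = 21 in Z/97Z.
95

Baby-step giant-step with step n = ⌈√97⌉ = 10.
Baby steps 37^j mod 97 (j:value) for j=0..9: 0:1, 1:37, 2:11, 3:19, 4:24, 5:15, 6:70, 7:68, 8:91, 9:69.
Giant-step multiplier: 37^(-10) ≡ 37^(96-10) = 37^86 ≡ 72 (mod 97).
Giant steps γ_i = 21·72^i mod 97: γ_0=21, γ_1=57, γ_2=30, γ_3=26, γ_4=29, γ_5=51, γ_6=83, γ_7=59, γ_8=77, γ_9=15 (in table at j=5).
x = i·n + j = 9·10 + 5 = 95.
Check: 37^95 ≡ 21 (mod 97).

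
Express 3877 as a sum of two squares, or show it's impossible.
31² + 54² (a=31, b=54)

Factorization: 3877 = 3877
By Fermat: n is sum of two squares iff every prime p ≡ 3 (mod 4) appears to even power.
All primes ≡ 3 (mod 4) appear to even power.
Search a = 0, 1, 2, … for 3877 - a² a perfect square: first hit at a = 31: 3877 - 961 = 2916 = 54².
3877 = 31² + 54² = 961 + 2916 ✓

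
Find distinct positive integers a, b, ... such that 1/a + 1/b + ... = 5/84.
1/17 + 1/1428

Greedy algorithm:
5/84: ceiling(84/5) = 17, use 1/17
1/1428: ceiling(1428/1) = 1428, use 1/1428
Result: 5/84 = 1/17 + 1/1428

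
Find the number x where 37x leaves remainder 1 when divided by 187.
91

gcd(37, 187) = 1, so the inverse exists.
Extended Euclidean algorithm on (187, 37):
187 = 5 × 37 + 2  ⟹  2 = (1)·187 + (-5)·37
37 = 18 × 2 + 1  ⟹  1 = (-18)·187 + (91)·37
So (91)·37 ≡ 1 (mod 187), i.e. 37^(-1) ≡ 91 (mod 187).
Check: 37 × 91 = 3367 ≡ 1 (mod 187)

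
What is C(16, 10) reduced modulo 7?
0

Using Lucas' theorem:
Write n=16 and k=10 in base 7:
n in base 7: [2, 2]
k in base 7: [1, 3]
C(16,10) mod 7 = ∏ C(n_i, k_i) mod 7
Digit binomials (mod 7): C(2,1) = 2; C(2,3) = 0 (k_i > n_i)
Product: 2 × 0 = 0 ≡ 0 (mod 7)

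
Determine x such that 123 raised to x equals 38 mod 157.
151

Baby-step giant-step with step n = ⌈√157⌉ = 13.
Baby steps 123^j mod 157 (j:value) for j=0..12: 0:1, 1:123, 2:57, 3:103, 4:109, 5:62, 6:90, 7:80, 8:106, 9:7, 10:76, 11:85, 12:93.
Giant-step multiplier: 123^(-13) ≡ 123^(156-13) = 123^143 ≡ 107 (mod 157).
Giant steps γ_i = 38·107^i mod 157: γ_0=38, γ_1=141, γ_2=15, γ_3=35, γ_4=134, γ_5=51, γ_6=119, γ_7=16, γ_8=142, γ_9=122, γ_10=23, γ_11=106 (in table at j=8).
x = i·n + j = 11·13 + 8 = 151.
Check: 123^151 ≡ 38 (mod 157).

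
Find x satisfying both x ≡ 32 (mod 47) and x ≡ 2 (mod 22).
596

Using Chinese Remainder Theorem:
M = 47 × 22 = 1034
M1 = 22, M2 = 47
y1 = 22^(-1) mod 47 = 15
y2 = 47^(-1) mod 22 = 15
x = (32×22×15 + 2×47×15) mod 1034 = 596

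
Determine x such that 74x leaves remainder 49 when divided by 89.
x ≡ 62 (mod 89)

gcd(74, 89) = 1, which divides 49, so solutions exist.
Find 74^(-1) mod 89 by the extended Euclidean algorithm:
89 = 1 × 74 + 15  ⟹  15 = (1)·89 + (-1)·74
74 = 4 × 15 + 14  ⟹  14 = (-4)·89 + (5)·74
15 = 1 × 14 + 1  ⟹  1 = (5)·89 + (-6)·74
So (-6)·74 ≡ 1 (mod 89), i.e. 74^(-1) ≡ -6 ≡ 83 (mod 89).
x ≡ 83 × 49 = 4067 ≡ 62 (mod 89).
Check: 74 × 62 = 4588 ≡ 49 (mod 89).
Unique solution: x ≡ 62 (mod 89)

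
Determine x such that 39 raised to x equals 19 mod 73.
22

Baby-step giant-step with step n = ⌈√73⌉ = 9.
Baby steps 39^j mod 73 (j:value) for j=0..8: 0:1, 1:39, 2:61, 3:43, 4:71, 5:68, 6:24, 7:60, 8:4.
Giant-step multiplier: 39^(-9) ≡ 39^(72-9) = 39^63 ≡ 22 (mod 73).
Giant steps γ_i = 19·22^i mod 73: γ_0=19, γ_1=53, γ_2=71 (in table at j=4).
x = i·n + j = 2·9 + 4 = 22.
Check: 39^22 ≡ 19 (mod 73).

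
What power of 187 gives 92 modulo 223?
41

Baby-step giant-step with step n = ⌈√223⌉ = 15.
Baby steps 187^j mod 223 (j:value) for j=0..14: 0:1, 1:187, 2:181, 3:174, 4:203, 5:51, 6:171, 7:88, 8:177, 9:95, 10:148, 11:24, 12:28, 13:107, 14:162.
Giant-step multiplier: 187^(-15) ≡ 187^(222-15) = 187^207 ≡ 59 (mod 223).
Giant steps γ_i = 92·59^i mod 223: γ_0=92, γ_1=76, γ_2=24 (in table at j=11).
x = i·n + j = 2·15 + 11 = 41.
Check: 187^41 ≡ 92 (mod 223).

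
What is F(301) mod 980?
961

Matrix identity: Q^n = [[F_(n+1), F_n], [F_n, F_(n-1)]] with Q = [[1,1],[1,0]].
n = 301 = 100101101₂. Square-and-multiply, entries mod 980:
Q^1 = [[1,1],[1,0]]
Q^2 = (Q^1)² = [[2,1],[1,1]]
Q^4 = (Q^2)² = [[5,3],[3,2]]
Q^9 = (Q^4)²·Q = [[55,34],[34,21]]
Q^18 = (Q^9)² = [[261,624],[624,617]]
Q^37 = (Q^18)²·Q = [[869,817],[817,52]]
Q^75 = (Q^37)²·Q = [[487,670],[670,797]]
Q^150 = (Q^75)² = [[69,820],[820,229]]
Q^301 = (Q^150)²·Q = [[321,961],[961,340]]
F_301 mod 980 = Q^301[0][1] = 961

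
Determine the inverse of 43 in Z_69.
61

gcd(43, 69) = 1, so the inverse exists.
Extended Euclidean algorithm on (69, 43):
69 = 1 × 43 + 26  ⟹  26 = (1)·69 + (-1)·43
43 = 1 × 26 + 17  ⟹  17 = (-1)·69 + (2)·43
26 = 1 × 17 + 9  ⟹  9 = (2)·69 + (-3)·43
17 = 1 × 9 + 8  ⟹  8 = (-3)·69 + (5)·43
9 = 1 × 8 + 1  ⟹  1 = (5)·69 + (-8)·43
So (-8)·43 ≡ 1 (mod 69), i.e. 43^(-1) ≡ -8 ≡ 61 (mod 69).
Check: 43 × 61 = 2623 ≡ 1 (mod 69)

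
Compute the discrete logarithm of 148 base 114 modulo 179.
73

Baby-step giant-step with step n = ⌈√179⌉ = 14.
Baby steps 114^j mod 179 (j:value) for j=0..13: 0:1, 1:114, 2:108, 3:140, 4:29, 5:84, 6:89, 7:122, 8:125, 9:109, 10:75, 11:137, 12:45, 13:118.
Giant-step multiplier: 114^(-14) ≡ 114^(178-14) = 114^164 ≡ 126 (mod 179).
Giant steps γ_i = 148·126^i mod 179: γ_0=148, γ_1=32, γ_2=94, γ_3=30, γ_4=21, γ_5=140 (in table at j=3).
x = i·n + j = 5·14 + 3 = 73.
Check: 114^73 ≡ 148 (mod 179).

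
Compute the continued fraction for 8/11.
[0; 1, 2, 1, 2]

Euclidean algorithm steps:
8 = 0 × 11 + 8
11 = 1 × 8 + 3
8 = 2 × 3 + 2
3 = 1 × 2 + 1
2 = 2 × 1 + 0
Continued fraction: [0; 1, 2, 1, 2]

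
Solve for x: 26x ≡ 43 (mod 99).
x ≡ 74 (mod 99)

gcd(26, 99) = 1, which divides 43, so solutions exist.
Find 26^(-1) mod 99 by the extended Euclidean algorithm:
99 = 3 × 26 + 21  ⟹  21 = (1)·99 + (-3)·26
26 = 1 × 21 + 5  ⟹  5 = (-1)·99 + (4)·26
21 = 4 × 5 + 1  ⟹  1 = (5)·99 + (-19)·26
So (-19)·26 ≡ 1 (mod 99), i.e. 26^(-1) ≡ -19 ≡ 80 (mod 99).
x ≡ 80 × 43 = 3440 ≡ 74 (mod 99).
Check: 26 × 74 = 1924 ≡ 43 (mod 99).
Unique solution: x ≡ 74 (mod 99)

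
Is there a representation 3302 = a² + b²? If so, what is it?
Not possible

Factorization: 3302 = 2 × 13 × 127
By Fermat: n is sum of two squares iff every prime p ≡ 3 (mod 4) appears to even power.
Prime(s) ≡ 3 (mod 4) with odd exponent: [(127, 1)]
Therefore 3302 cannot be expressed as a² + b².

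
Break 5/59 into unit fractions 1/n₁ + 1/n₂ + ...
1/12 + 1/708

Greedy algorithm:
5/59: ceiling(59/5) = 12, use 1/12
1/708: ceiling(708/1) = 708, use 1/708
Result: 5/59 = 1/12 + 1/708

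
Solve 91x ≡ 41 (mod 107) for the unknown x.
x ≡ 71 (mod 107)

gcd(91, 107) = 1, which divides 41, so solutions exist.
Find 91^(-1) mod 107 by the extended Euclidean algorithm:
107 = 1 × 91 + 16  ⟹  16 = (1)·107 + (-1)·91
91 = 5 × 16 + 11  ⟹  11 = (-5)·107 + (6)·91
16 = 1 × 11 + 5  ⟹  5 = (6)·107 + (-7)·91
11 = 2 × 5 + 1  ⟹  1 = (-17)·107 + (20)·91
So (20)·91 ≡ 1 (mod 107), i.e. 91^(-1) ≡ 20 (mod 107).
x ≡ 20 × 41 = 820 ≡ 71 (mod 107).
Check: 91 × 71 = 6461 ≡ 41 (mod 107).
Unique solution: x ≡ 71 (mod 107)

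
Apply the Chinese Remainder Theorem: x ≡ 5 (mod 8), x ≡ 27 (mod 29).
85

Using Chinese Remainder Theorem:
M = 8 × 29 = 232
M1 = 29, M2 = 8
y1 = 29^(-1) mod 8 = 5
y2 = 8^(-1) mod 29 = 11
x = (5×29×5 + 27×8×11) mod 232 = 85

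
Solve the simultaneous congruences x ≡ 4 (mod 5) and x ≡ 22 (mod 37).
59

Using Chinese Remainder Theorem:
M = 5 × 37 = 185
M1 = 37, M2 = 5
y1 = 37^(-1) mod 5 = 3
y2 = 5^(-1) mod 37 = 15
x = (4×37×3 + 22×5×15) mod 185 = 59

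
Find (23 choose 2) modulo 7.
1

Using Lucas' theorem:
Write n=23 and k=2 in base 7:
n in base 7: [3, 2]
k in base 7: [0, 2]
C(23,2) mod 7 = ∏ C(n_i, k_i) mod 7
Digit binomials (mod 7): C(3,0) = 1; C(2,2) = 1
Product: 1 × 1 = 1 ≡ 1 (mod 7)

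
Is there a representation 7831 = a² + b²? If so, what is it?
Not possible

Factorization: 7831 = 41 × 191
By Fermat: n is sum of two squares iff every prime p ≡ 3 (mod 4) appears to even power.
Prime(s) ≡ 3 (mod 4) with odd exponent: [(191, 1)]
Therefore 7831 cannot be expressed as a² + b².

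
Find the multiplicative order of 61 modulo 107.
53

107 is prime, so ord(61) divides φ(107) = 106.
Divisors of 106: 1, 2, 53, 106.
Repeated squaring: 61^1 ≡ 61, 61^2 ≡ 83, 61^4 ≡ 41, 61^8 ≡ 76, 61^16 ≡ 105, 61^32 ≡ 4, 61^64 ≡ 16 (mod 107).
Test 61^d mod 107 for each divisor d in increasing order:
61^1 ≡ 61
61^2 ≡ 83
61^53 = 61^32·61^16·61^4·61^1 ≡ 1  ← first divisor giving 1
The order is 53.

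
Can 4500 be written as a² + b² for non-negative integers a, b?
12² + 66² (a=12, b=66)

Factorization: 4500 = 2^2 × 3^2 × 5^3
By Fermat: n is sum of two squares iff every prime p ≡ 3 (mod 4) appears to even power.
All primes ≡ 3 (mod 4) appear to even power.
Search a = 0, 1, 2, … for 4500 - a² a perfect square: first hit at a = 12: 4500 - 144 = 4356 = 66².
4500 = 12² + 66² = 144 + 4356 ✓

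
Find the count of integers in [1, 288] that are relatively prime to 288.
96

288 = 2^5 × 3^2
φ(n) = n × ∏(1 - 1/p) for each prime p dividing n
φ(288) = 288 × (1 - 1/2) × (1 - 1/3) = 96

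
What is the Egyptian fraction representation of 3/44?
1/15 + 1/660

Greedy algorithm:
3/44: ceiling(44/3) = 15, use 1/15
1/660: ceiling(660/1) = 660, use 1/660
Result: 3/44 = 1/15 + 1/660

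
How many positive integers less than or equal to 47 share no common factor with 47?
46

47 = 47
φ(n) = n × ∏(1 - 1/p) for each prime p dividing n
φ(47) = 47 × (1 - 1/47) = 46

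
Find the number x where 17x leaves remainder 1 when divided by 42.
5

gcd(17, 42) = 1, so the inverse exists.
Extended Euclidean algorithm on (42, 17):
42 = 2 × 17 + 8  ⟹  8 = (1)·42 + (-2)·17
17 = 2 × 8 + 1  ⟹  1 = (-2)·42 + (5)·17
So (5)·17 ≡ 1 (mod 42), i.e. 17^(-1) ≡ 5 (mod 42).
Check: 17 × 5 = 85 ≡ 1 (mod 42)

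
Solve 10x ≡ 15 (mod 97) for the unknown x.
x ≡ 50 (mod 97)

gcd(10, 97) = 1, which divides 15, so solutions exist.
Find 10^(-1) mod 97 by the extended Euclidean algorithm:
97 = 9 × 10 + 7  ⟹  7 = (1)·97 + (-9)·10
10 = 1 × 7 + 3  ⟹  3 = (-1)·97 + (10)·10
7 = 2 × 3 + 1  ⟹  1 = (3)·97 + (-29)·10
So (-29)·10 ≡ 1 (mod 97), i.e. 10^(-1) ≡ -29 ≡ 68 (mod 97).
x ≡ 68 × 15 = 1020 ≡ 50 (mod 97).
Check: 10 × 50 = 500 ≡ 15 (mod 97).
Unique solution: x ≡ 50 (mod 97)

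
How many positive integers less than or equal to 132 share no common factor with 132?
40

132 = 2^2 × 3 × 11
φ(n) = n × ∏(1 - 1/p) for each prime p dividing n
φ(132) = 132 × (1 - 1/2) × (1 - 1/3) × (1 - 1/11) = 40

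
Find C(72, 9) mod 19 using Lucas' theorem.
8

Using Lucas' theorem:
Write n=72 and k=9 in base 19:
n in base 19: [3, 15]
k in base 19: [0, 9]
C(72,9) mod 19 = ∏ C(n_i, k_i) mod 19
Digit binomials (mod 19): C(3,0) = 1; C(15,9) = 5005 ≡ 8
Product: 1 × 8 = 8 ≡ 8 (mod 19)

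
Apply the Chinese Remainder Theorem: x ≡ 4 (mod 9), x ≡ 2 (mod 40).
202

Using Chinese Remainder Theorem:
M = 9 × 40 = 360
M1 = 40, M2 = 9
y1 = 40^(-1) mod 9 = 7
y2 = 9^(-1) mod 40 = 9
x = (4×40×7 + 2×9×9) mod 360 = 202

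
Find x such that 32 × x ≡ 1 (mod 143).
76

gcd(32, 143) = 1, so the inverse exists.
Extended Euclidean algorithm on (143, 32):
143 = 4 × 32 + 15  ⟹  15 = (1)·143 + (-4)·32
32 = 2 × 15 + 2  ⟹  2 = (-2)·143 + (9)·32
15 = 7 × 2 + 1  ⟹  1 = (15)·143 + (-67)·32
So (-67)·32 ≡ 1 (mod 143), i.e. 32^(-1) ≡ -67 ≡ 76 (mod 143).
Check: 32 × 76 = 2432 ≡ 1 (mod 143)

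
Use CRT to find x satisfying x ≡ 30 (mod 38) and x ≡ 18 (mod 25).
68

Using Chinese Remainder Theorem:
M = 38 × 25 = 950
M1 = 25, M2 = 38
y1 = 25^(-1) mod 38 = 35
y2 = 38^(-1) mod 25 = 2
x = (30×25×35 + 18×38×2) mod 950 = 68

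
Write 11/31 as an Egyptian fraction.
1/3 + 1/47 + 1/4371

Greedy algorithm:
11/31: ceiling(31/11) = 3, use 1/3
2/93: ceiling(93/2) = 47, use 1/47
1/4371: ceiling(4371/1) = 4371, use 1/4371
Result: 11/31 = 1/3 + 1/47 + 1/4371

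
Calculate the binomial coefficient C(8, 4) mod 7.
0

Using Lucas' theorem:
Write n=8 and k=4 in base 7:
n in base 7: [1, 1]
k in base 7: [0, 4]
C(8,4) mod 7 = ∏ C(n_i, k_i) mod 7
Digit binomials (mod 7): C(1,0) = 1; C(1,4) = 0 (k_i > n_i)
Product: 1 × 0 = 0 ≡ 0 (mod 7)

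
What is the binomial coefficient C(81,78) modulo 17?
14

Using Lucas' theorem:
Write n=81 and k=78 in base 17:
n in base 17: [4, 13]
k in base 17: [4, 10]
C(81,78) mod 17 = ∏ C(n_i, k_i) mod 17
Digit binomials (mod 17): C(4,4) = 1; C(13,10) = 286 ≡ 14
Product: 1 × 14 = 14 ≡ 14 (mod 17)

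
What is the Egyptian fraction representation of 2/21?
1/11 + 1/231

Greedy algorithm:
2/21: ceiling(21/2) = 11, use 1/11
1/231: ceiling(231/1) = 231, use 1/231
Result: 2/21 = 1/11 + 1/231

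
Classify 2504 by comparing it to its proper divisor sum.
deficient

Proper divisors of 2504: sum = 1 + 2 + 4 + 8 + 313 + 626 + 1252 = 2206
Since 2206 < 2504, 2504 is deficient.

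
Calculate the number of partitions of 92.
72533807

p(n) counts ways to write n as a sum of positive integers (order ignored).
Euler's pentagonal recurrence: p(k) = p(k-1) + p(k-2) - p(k-5) - p(k-7) + p(k-12) + p(k-15) - ... (offsets j(3j∓1)/2, signs ++--, p(0)=1, p(<0)=0).
DP table for k = 0..91: p(0)=1, p(1)=1, p(2)=2, p(3)=3, p(4)=5, p(5)=7, p(6)=11, p(7)=15, p(8)=22, p(9)=30, p(10)=42, p(11)=56, p(12)=77, p(13)=101, p(14)=135, p(15)=176, p(16)=231, p(17)=297, p(18)=385, p(19)=490, p(20)=627, p(21)=792, p(22)=1002, p(23)=1255, p(24)=1575, p(25)=1958, p(26)=2436, p(27)=3010, p(28)=3718, p(29)=4565, p(30)=5604, p(31)=6842, p(32)=8349, p(33)=10143, p(34)=12310, p(35)=14883, p(36)=17977, p(37)=21637, p(38)=26015, p(39)=31185, p(40)=37338, p(41)=44583, p(42)=53174, p(43)=63261, p(44)=75175, p(45)=89134, p(46)=105558, p(47)=124754, p(48)=147273, p(49)=173525, p(50)=204226, p(51)=239943, p(52)=281589, p(53)=329931, p(54)=386155, p(55)=451276, p(56)=526823, p(57)=614154, p(58)=715220, p(59)=831820, p(60)=966467, p(61)=1121505, p(62)=1300156, p(63)=1505499, p(64)=1741630, p(65)=2012558, p(66)=2323520, p(67)=2679689, p(68)=3087735, p(69)=3554345, p(70)=4087968, p(71)=4697205, p(72)=5392783, p(73)=6185689, p(74)=7089500, p(75)=8118264, p(76)=9289091, p(77)=10619863, p(78)=12132164, p(79)=13848650, p(80)=15796476, p(81)=18004327, p(82)=20506255, p(83)=23338469, p(84)=26543660, p(85)=30167357, p(86)=34262962, p(87)=38887673, p(88)=44108109, p(89)=49995925, p(90)=56634173, p(91)=64112359.
Final step: p(92) = p(91) + p(90) - p(87) - p(85) + p(80) + p(77) - p(70) - p(66) + p(57) + p(52) - p(41) - p(35) + p(22) + p(15) - p(0)
= 64112359 + 56634173 - 38887673 - 30167357 + 15796476 + 10619863 - 4087968 - 2323520 + 614154 + 281589 - 44583 - 14883 + 1002 + 176 - 1
= 72533807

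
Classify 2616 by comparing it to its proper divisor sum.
abundant

Proper divisors of 2616: sum = 1 + 2 + 3 + 4 + 6 + 8 + 12 + 24 + 109 + 218 + 327 + 436 + 654 + 872 + 1308 = 3984
Since 3984 > 2616, 2616 is abundant.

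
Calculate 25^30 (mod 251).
219

Repeated squaring. Binary of 30 = 11110.
25^1 ≡ 25 (mod 251); 25^2 ≡ 123 (mod 251); 25^4 ≡ 69 (mod 251); 25^8 ≡ 243 (mod 251); 25^16 ≡ 64 (mod 251)
25^30 = 25^2 × 25^4 × 25^8 × 25^16 ≡ 219 (mod 251)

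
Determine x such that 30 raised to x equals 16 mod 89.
24

Baby-step giant-step with step n = ⌈√89⌉ = 10.
Baby steps 30^j mod 89 (j:value) for j=0..9: 0:1, 1:30, 2:10, 3:33, 4:11, 5:63, 6:21, 7:7, 8:32, 9:70.
Giant-step multiplier: 30^(-10) ≡ 30^(88-10) = 30^78 ≡ 42 (mod 89).
Giant steps γ_i = 16·42^i mod 89: γ_0=16, γ_1=49, γ_2=11 (in table at j=4).
x = i·n + j = 2·10 + 4 = 24.
Check: 30^24 ≡ 16 (mod 89).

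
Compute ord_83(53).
82

83 is prime, so ord(53) divides φ(83) = 82.
Divisors of 82: 1, 2, 41, 82.
Repeated squaring: 53^1 ≡ 53, 53^2 ≡ 70, 53^4 ≡ 3, 53^8 ≡ 9, 53^16 ≡ 81, 53^32 ≡ 4, 53^64 ≡ 16 (mod 83).
Test 53^d mod 83 for each divisor d in increasing order:
53^1 ≡ 53
53^2 ≡ 70
53^41 = 53^32·53^8·53^1 ≡ 82
53^82 = 53^64·53^16·53^2 ≡ 1  ← first divisor giving 1
The order is 82.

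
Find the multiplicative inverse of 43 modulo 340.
87

gcd(43, 340) = 1, so the inverse exists.
Extended Euclidean algorithm on (340, 43):
340 = 7 × 43 + 39  ⟹  39 = (1)·340 + (-7)·43
43 = 1 × 39 + 4  ⟹  4 = (-1)·340 + (8)·43
39 = 9 × 4 + 3  ⟹  3 = (10)·340 + (-79)·43
4 = 1 × 3 + 1  ⟹  1 = (-11)·340 + (87)·43
So (87)·43 ≡ 1 (mod 340), i.e. 43^(-1) ≡ 87 (mod 340).
Check: 43 × 87 = 3741 ≡ 1 (mod 340)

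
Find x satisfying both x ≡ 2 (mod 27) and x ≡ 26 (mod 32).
218

Using Chinese Remainder Theorem:
M = 27 × 32 = 864
M1 = 32, M2 = 27
y1 = 32^(-1) mod 27 = 11
y2 = 27^(-1) mod 32 = 19
x = (2×32×11 + 26×27×19) mod 864 = 218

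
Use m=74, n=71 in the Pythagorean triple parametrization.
(435, 10508, 10517)

Euclid's formula: a = m² - n², b = 2mn, c = m² + n²
m = 74, n = 71
a = 74² - 71² = 5476 - 5041 = 435
b = 2 × 74 × 71 = 10508
c = 74² + 71² = 5476 + 5041 = 10517
Verification: 435² + 10508² = 189225 + 110418064 = 110607289 = 10517² ✓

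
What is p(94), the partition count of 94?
92669720

p(n) counts ways to write n as a sum of positive integers (order ignored).
Euler's pentagonal recurrence: p(k) = p(k-1) + p(k-2) - p(k-5) - p(k-7) + p(k-12) + p(k-15) - ... (offsets j(3j∓1)/2, signs ++--, p(0)=1, p(<0)=0).
DP table for k = 0..93: p(0)=1, p(1)=1, p(2)=2, p(3)=3, p(4)=5, p(5)=7, p(6)=11, p(7)=15, p(8)=22, p(9)=30, p(10)=42, p(11)=56, p(12)=77, p(13)=101, p(14)=135, p(15)=176, p(16)=231, p(17)=297, p(18)=385, p(19)=490, p(20)=627, p(21)=792, p(22)=1002, p(23)=1255, p(24)=1575, p(25)=1958, p(26)=2436, p(27)=3010, p(28)=3718, p(29)=4565, p(30)=5604, p(31)=6842, p(32)=8349, p(33)=10143, p(34)=12310, p(35)=14883, p(36)=17977, p(37)=21637, p(38)=26015, p(39)=31185, p(40)=37338, p(41)=44583, p(42)=53174, p(43)=63261, p(44)=75175, p(45)=89134, p(46)=105558, p(47)=124754, p(48)=147273, p(49)=173525, p(50)=204226, p(51)=239943, p(52)=281589, p(53)=329931, p(54)=386155, p(55)=451276, p(56)=526823, p(57)=614154, p(58)=715220, p(59)=831820, p(60)=966467, p(61)=1121505, p(62)=1300156, p(63)=1505499, p(64)=1741630, p(65)=2012558, p(66)=2323520, p(67)=2679689, p(68)=3087735, p(69)=3554345, p(70)=4087968, p(71)=4697205, p(72)=5392783, p(73)=6185689, p(74)=7089500, p(75)=8118264, p(76)=9289091, p(77)=10619863, p(78)=12132164, p(79)=13848650, p(80)=15796476, p(81)=18004327, p(82)=20506255, p(83)=23338469, p(84)=26543660, p(85)=30167357, p(86)=34262962, p(87)=38887673, p(88)=44108109, p(89)=49995925, p(90)=56634173, p(91)=64112359, p(92)=72533807, p(93)=82010177.
Final step: p(94) = p(93) + p(92) - p(89) - p(87) + p(82) + p(79) - p(72) - p(68) + p(59) + p(54) - p(43) - p(37) + p(24) + p(17) - p(2)
= 82010177 + 72533807 - 49995925 - 38887673 + 20506255 + 13848650 - 5392783 - 3087735 + 831820 + 386155 - 63261 - 21637 + 1575 + 297 - 2
= 92669720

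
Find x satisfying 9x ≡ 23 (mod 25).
x ≡ 22 (mod 25)

gcd(9, 25) = 1, which divides 23, so solutions exist.
Find 9^(-1) mod 25 by the extended Euclidean algorithm:
25 = 2 × 9 + 7  ⟹  7 = (1)·25 + (-2)·9
9 = 1 × 7 + 2  ⟹  2 = (-1)·25 + (3)·9
7 = 3 × 2 + 1  ⟹  1 = (4)·25 + (-11)·9
So (-11)·9 ≡ 1 (mod 25), i.e. 9^(-1) ≡ -11 ≡ 14 (mod 25).
x ≡ 14 × 23 = 322 ≡ 22 (mod 25).
Check: 9 × 22 = 198 ≡ 23 (mod 25).
Unique solution: x ≡ 22 (mod 25)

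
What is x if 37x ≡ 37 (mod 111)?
x ≡ 1 (mod 3)

gcd(37, 111) = 37, which divides 37, so solutions exist.
Divide through by 37: x ≡ 1 (mod 3).
The coefficient of x is now 1, so x ≡ 1 (mod 3).
Check: 37 × 1 = 37 ≡ 37 (mod 111).
x ≡ 1 (mod 3), giving 37 solutions mod 111.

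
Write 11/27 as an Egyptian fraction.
1/3 + 1/14 + 1/378

Greedy algorithm:
11/27: ceiling(27/11) = 3, use 1/3
2/27: ceiling(27/2) = 14, use 1/14
1/378: ceiling(378/1) = 378, use 1/378
Result: 11/27 = 1/3 + 1/14 + 1/378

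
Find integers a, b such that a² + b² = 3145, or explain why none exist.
3² + 56² (a=3, b=56)

Factorization: 3145 = 5 × 17 × 37
By Fermat: n is sum of two squares iff every prime p ≡ 3 (mod 4) appears to even power.
All primes ≡ 3 (mod 4) appear to even power.
Search a = 0, 1, 2, … for 3145 - a² a perfect square: first hit at a = 3: 3145 - 9 = 3136 = 56².
3145 = 3² + 56² = 9 + 3136 ✓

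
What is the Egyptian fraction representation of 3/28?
1/10 + 1/140

Greedy algorithm:
3/28: ceiling(28/3) = 10, use 1/10
1/140: ceiling(140/1) = 140, use 1/140
Result: 3/28 = 1/10 + 1/140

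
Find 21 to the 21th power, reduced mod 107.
82

Repeated squaring. Binary of 21 = 10101.
21^1 ≡ 21 (mod 107); 21^2 ≡ 13 (mod 107); 21^4 ≡ 62 (mod 107); 21^8 ≡ 99 (mod 107); 21^16 ≡ 64 (mod 107)
21^21 = 21^1 × 21^4 × 21^16 ≡ 82 (mod 107)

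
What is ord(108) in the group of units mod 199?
198

199 is prime, so ord(108) divides φ(199) = 198.
Divisors of 198: 1, 2, 3, 6, 9, 11, 18, 22, 33, 66, 99, 198.
Repeated squaring: 108^1 ≡ 108, 108^2 ≡ 122, 108^4 ≡ 158, 108^8 ≡ 89, 108^16 ≡ 160, 108^32 ≡ 128, 108^64 ≡ 66, 108^128 ≡ 177 (mod 199).
Test 108^d mod 199 for each divisor d in increasing order:
108^1 ≡ 108
108^2 ≡ 122
108^3 = 108^2·108^1 ≡ 42
108^6 = 108^4·108^2 ≡ 172
108^9 = 108^8·108^1 ≡ 60
108^11 = 108^8·108^2·108^1 ≡ 156
108^18 = 108^16·108^2 ≡ 18
108^22 = 108^16·108^4·108^2 ≡ 58
108^33 = 108^32·108^1 ≡ 93
108^66 = 108^64·108^2 ≡ 92
108^99 = 108^64·108^32·108^2·108^1 ≡ 198
108^198 = 108^128·108^64·108^4·108^2 ≡ 1  ← first divisor giving 1
The order is 198.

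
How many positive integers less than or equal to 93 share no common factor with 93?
60

93 = 3 × 31
φ(n) = n × ∏(1 - 1/p) for each prime p dividing n
φ(93) = 93 × (1 - 1/3) × (1 - 1/31) = 60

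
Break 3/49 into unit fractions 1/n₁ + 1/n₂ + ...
1/17 + 1/417 + 1/347361

Greedy algorithm:
3/49: ceiling(49/3) = 17, use 1/17
2/833: ceiling(833/2) = 417, use 1/417
1/347361: ceiling(347361/1) = 347361, use 1/347361
Result: 3/49 = 1/17 + 1/417 + 1/347361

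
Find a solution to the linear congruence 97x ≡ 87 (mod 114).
x ≡ 15 (mod 114)

gcd(97, 114) = 1, which divides 87, so solutions exist.
Find 97^(-1) mod 114 by the extended Euclidean algorithm:
114 = 1 × 97 + 17  ⟹  17 = (1)·114 + (-1)·97
97 = 5 × 17 + 12  ⟹  12 = (-5)·114 + (6)·97
17 = 1 × 12 + 5  ⟹  5 = (6)·114 + (-7)·97
12 = 2 × 5 + 2  ⟹  2 = (-17)·114 + (20)·97
5 = 2 × 2 + 1  ⟹  1 = (40)·114 + (-47)·97
So (-47)·97 ≡ 1 (mod 114), i.e. 97^(-1) ≡ -47 ≡ 67 (mod 114).
x ≡ 67 × 87 = 5829 ≡ 15 (mod 114).
Check: 97 × 15 = 1455 ≡ 87 (mod 114).
Unique solution: x ≡ 15 (mod 114)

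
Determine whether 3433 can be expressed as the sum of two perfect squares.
27² + 52² (a=27, b=52)

Factorization: 3433 = 3433
By Fermat: n is sum of two squares iff every prime p ≡ 3 (mod 4) appears to even power.
All primes ≡ 3 (mod 4) appear to even power.
Search a = 0, 1, 2, … for 3433 - a² a perfect square: first hit at a = 27: 3433 - 729 = 2704 = 52².
3433 = 27² + 52² = 729 + 2704 ✓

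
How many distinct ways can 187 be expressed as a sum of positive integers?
1280011042268

p(n) counts ways to write n as a sum of positive integers (order ignored).
Euler's pentagonal recurrence: p(k) = p(k-1) + p(k-2) - p(k-5) - p(k-7) + p(k-12) + p(k-15) - ... (offsets j(3j∓1)/2, signs ++--, p(0)=1, p(<0)=0).
DP table for k = 0..186: p(0)=1, p(1)=1, p(2)=2, p(3)=3, p(4)=5, p(5)=7, p(6)=11, p(7)=15, p(8)=22, p(9)=30, p(10)=42, p(11)=56, p(12)=77, p(13)=101, p(14)=135, p(15)=176, p(16)=231, p(17)=297, p(18)=385, p(19)=490, p(20)=627, p(21)=792, p(22)=1002, p(23)=1255, p(24)=1575, p(25)=1958, p(26)=2436, p(27)=3010, p(28)=3718, p(29)=4565, p(30)=5604, p(31)=6842, p(32)=8349, p(33)=10143, p(34)=12310, p(35)=14883, p(36)=17977, p(37)=21637, p(38)=26015, p(39)=31185, p(40)=37338, p(41)=44583, p(42)=53174, p(43)=63261, p(44)=75175, p(45)=89134, p(46)=105558, p(47)=124754, p(48)=147273, p(49)=173525, p(50)=204226, p(51)=239943, p(52)=281589, p(53)=329931, p(54)=386155, p(55)=451276, p(56)=526823, p(57)=614154, p(58)=715220, p(59)=831820, p(60)=966467, p(61)=1121505, p(62)=1300156, p(63)=1505499, p(64)=1741630, p(65)=2012558, p(66)=2323520, p(67)=2679689, p(68)=3087735, p(69)=3554345, p(70)=4087968, p(71)=4697205, p(72)=5392783, p(73)=6185689, p(74)=7089500, p(75)=8118264, p(76)=9289091, p(77)=10619863, p(78)=12132164, p(79)=13848650, p(80)=15796476, p(81)=18004327, p(82)=20506255, p(83)=23338469, p(84)=26543660, p(85)=30167357, p(86)=34262962, p(87)=38887673, p(88)=44108109, p(89)=49995925, p(90)=56634173, p(91)=64112359, p(92)=72533807, p(93)=82010177, p(94)=92669720, p(95)=104651419, p(96)=118114304, p(97)=133230930, p(98)=150198136, p(99)=169229875, p(100)=190569292, p(101)=214481126, p(102)=241265379, p(103)=271248950, p(104)=304801365, p(105)=342325709, p(106)=384276336, p(107)=431149389, p(108)=483502844, p(109)=541946240, p(110)=607163746, p(111)=679903203, p(112)=761002156, p(113)=851376628, p(114)=952050665, p(115)=1064144451, p(116)=1188908248, p(117)=1327710076, p(118)=1482074143, p(119)=1653668665, p(120)=1844349560, p(121)=2056148051, p(122)=2291320912, p(123)=2552338241, p(124)=2841940500, p(125)=3163127352, p(126)=3519222692, p(127)=3913864295, p(128)=4351078600, p(129)=4835271870, p(130)=5371315400, p(131)=5964539504, p(132)=6620830889, p(133)=7346629512, p(134)=8149040695, p(135)=9035836076, p(136)=10015581680, p(137)=11097645016, p(138)=12292341831, p(139)=13610949895, p(140)=15065878135, p(141)=16670689208, p(142)=18440293320, p(143)=20390982757, p(144)=22540654445, p(145)=24908858009, p(146)=27517052599, p(147)=30388671978, p(148)=33549419497, p(149)=37027355200, p(150)=40853235313, p(151)=45060624582, p(152)=49686288421, p(153)=54770336324, p(154)=60356673280, p(155)=66493182097, p(156)=73232243759, p(157)=80630964769, p(158)=88751778802, p(159)=97662728555, p(160)=107438159466, p(161)=118159068427, p(162)=129913904637, p(163)=142798995930, p(164)=156919475295, p(165)=172389800255, p(166)=189334822579, p(167)=207890420102, p(168)=228204732751, p(169)=250438925115, p(170)=274768617130, p(171)=301384802048, p(172)=330495499613, p(173)=362326859895, p(174)=397125074750, p(175)=435157697830, p(176)=476715857290, p(177)=522115831195, p(178)=571701605655, p(179)=625846753120, p(180)=684957390936, p(181)=749474411781, p(182)=819876908323, p(183)=896684817527, p(184)=980462880430, p(185)=1071823774337, p(186)=1171432692373.
Final step: p(187) = p(186) + p(185) - p(182) - p(180) + p(175) + p(172) - p(165) - p(161) + p(152) + p(147) - p(136) - p(130) + p(117) + p(110) - p(95) - p(87) + p(70) + p(61) - p(42) - p(32) + p(11) + p(0)
= 1171432692373 + 1071823774337 - 819876908323 - 684957390936 + 435157697830 + 330495499613 - 172389800255 - 118159068427 + 49686288421 + 30388671978 - 10015581680 - 5371315400 + 1327710076 + 607163746 - 104651419 - 38887673 + 4087968 + 1121505 - 53174 - 8349 + 56 + 1
= 1280011042268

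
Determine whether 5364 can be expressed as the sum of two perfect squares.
42² + 60² (a=42, b=60)

Factorization: 5364 = 2^2 × 3^2 × 149
By Fermat: n is sum of two squares iff every prime p ≡ 3 (mod 4) appears to even power.
All primes ≡ 3 (mod 4) appear to even power.
Search a = 0, 1, 2, … for 5364 - a² a perfect square: first hit at a = 42: 5364 - 1764 = 3600 = 60².
5364 = 42² + 60² = 1764 + 3600 ✓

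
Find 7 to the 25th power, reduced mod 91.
7

Repeated squaring. Binary of 25 = 11001.
7^1 ≡ 7 (mod 91); 7^2 ≡ 49 (mod 91); 7^4 ≡ 35 (mod 91); 7^8 ≡ 42 (mod 91); 7^16 ≡ 35 (mod 91)
7^25 = 7^1 × 7^8 × 7^16 ≡ 7 (mod 91)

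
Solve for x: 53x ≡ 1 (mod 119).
9

gcd(53, 119) = 1, so the inverse exists.
Extended Euclidean algorithm on (119, 53):
119 = 2 × 53 + 13  ⟹  13 = (1)·119 + (-2)·53
53 = 4 × 13 + 1  ⟹  1 = (-4)·119 + (9)·53
So (9)·53 ≡ 1 (mod 119), i.e. 53^(-1) ≡ 9 (mod 119).
Check: 53 × 9 = 477 ≡ 1 (mod 119)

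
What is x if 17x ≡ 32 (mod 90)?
x ≡ 76 (mod 90)

gcd(17, 90) = 1, which divides 32, so solutions exist.
Find 17^(-1) mod 90 by the extended Euclidean algorithm:
90 = 5 × 17 + 5  ⟹  5 = (1)·90 + (-5)·17
17 = 3 × 5 + 2  ⟹  2 = (-3)·90 + (16)·17
5 = 2 × 2 + 1  ⟹  1 = (7)·90 + (-37)·17
So (-37)·17 ≡ 1 (mod 90), i.e. 17^(-1) ≡ -37 ≡ 53 (mod 90).
x ≡ 53 × 32 = 1696 ≡ 76 (mod 90).
Check: 17 × 76 = 1292 ≡ 32 (mod 90).
Unique solution: x ≡ 76 (mod 90)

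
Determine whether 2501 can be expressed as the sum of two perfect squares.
1² + 50² (a=1, b=50)

Factorization: 2501 = 41 × 61
By Fermat: n is sum of two squares iff every prime p ≡ 3 (mod 4) appears to even power.
All primes ≡ 3 (mod 4) appear to even power.
Search a = 0, 1, 2, … for 2501 - a² a perfect square: first hit at a = 1: 2501 - 1 = 2500 = 50².
2501 = 1² + 50² = 1 + 2500 ✓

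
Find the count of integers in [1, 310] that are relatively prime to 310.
120

310 = 2 × 5 × 31
φ(n) = n × ∏(1 - 1/p) for each prime p dividing n
φ(310) = 310 × (1 - 1/2) × (1 - 1/5) × (1 - 1/31) = 120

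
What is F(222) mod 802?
468

Matrix identity: Q^n = [[F_(n+1), F_n], [F_n, F_(n-1)]] with Q = [[1,1],[1,0]].
n = 222 = 11011110₂. Square-and-multiply, entries mod 802:
Q^1 = [[1,1],[1,0]]
Q^3 = (Q^1)²·Q = [[3,2],[2,1]]
Q^6 = (Q^3)² = [[13,8],[8,5]]
Q^13 = (Q^6)²·Q = [[377,233],[233,144]]
Q^27 = (Q^13)²·Q = [[219,730],[730,291]]
Q^55 = (Q^27)²·Q = [[385,213],[213,172]]
Q^111 = (Q^55)²·Q = [[257,312],[312,747]]
Q^222 = (Q^111)² = [[587,468],[468,119]]
F_222 mod 802 = Q^222[0][1] = 468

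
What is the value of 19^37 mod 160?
99

Repeated squaring. Binary of 37 = 100101.
19^1 ≡ 19 (mod 160); 19^2 ≡ 41 (mod 160); 19^4 ≡ 81 (mod 160); 19^8 ≡ 1 (mod 160); 19^16 ≡ 1 (mod 160); 19^32 ≡ 1 (mod 160)
19^37 = 19^1 × 19^4 × 19^32 ≡ 99 (mod 160)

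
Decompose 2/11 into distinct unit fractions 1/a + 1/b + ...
1/6 + 1/66

Greedy algorithm:
2/11: ceiling(11/2) = 6, use 1/6
1/66: ceiling(66/1) = 66, use 1/66
Result: 2/11 = 1/6 + 1/66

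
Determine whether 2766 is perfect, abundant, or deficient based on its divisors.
abundant

Proper divisors of 2766: sum = 1 + 2 + 3 + 6 + 461 + 922 + 1383 = 2778
Since 2778 > 2766, 2766 is abundant.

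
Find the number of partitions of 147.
30388671978

p(n) counts ways to write n as a sum of positive integers (order ignored).
Euler's pentagonal recurrence: p(k) = p(k-1) + p(k-2) - p(k-5) - p(k-7) + p(k-12) + p(k-15) - ... (offsets j(3j∓1)/2, signs ++--, p(0)=1, p(<0)=0).
DP table for k = 0..146: p(0)=1, p(1)=1, p(2)=2, p(3)=3, p(4)=5, p(5)=7, p(6)=11, p(7)=15, p(8)=22, p(9)=30, p(10)=42, p(11)=56, p(12)=77, p(13)=101, p(14)=135, p(15)=176, p(16)=231, p(17)=297, p(18)=385, p(19)=490, p(20)=627, p(21)=792, p(22)=1002, p(23)=1255, p(24)=1575, p(25)=1958, p(26)=2436, p(27)=3010, p(28)=3718, p(29)=4565, p(30)=5604, p(31)=6842, p(32)=8349, p(33)=10143, p(34)=12310, p(35)=14883, p(36)=17977, p(37)=21637, p(38)=26015, p(39)=31185, p(40)=37338, p(41)=44583, p(42)=53174, p(43)=63261, p(44)=75175, p(45)=89134, p(46)=105558, p(47)=124754, p(48)=147273, p(49)=173525, p(50)=204226, p(51)=239943, p(52)=281589, p(53)=329931, p(54)=386155, p(55)=451276, p(56)=526823, p(57)=614154, p(58)=715220, p(59)=831820, p(60)=966467, p(61)=1121505, p(62)=1300156, p(63)=1505499, p(64)=1741630, p(65)=2012558, p(66)=2323520, p(67)=2679689, p(68)=3087735, p(69)=3554345, p(70)=4087968, p(71)=4697205, p(72)=5392783, p(73)=6185689, p(74)=7089500, p(75)=8118264, p(76)=9289091, p(77)=10619863, p(78)=12132164, p(79)=13848650, p(80)=15796476, p(81)=18004327, p(82)=20506255, p(83)=23338469, p(84)=26543660, p(85)=30167357, p(86)=34262962, p(87)=38887673, p(88)=44108109, p(89)=49995925, p(90)=56634173, p(91)=64112359, p(92)=72533807, p(93)=82010177, p(94)=92669720, p(95)=104651419, p(96)=118114304, p(97)=133230930, p(98)=150198136, p(99)=169229875, p(100)=190569292, p(101)=214481126, p(102)=241265379, p(103)=271248950, p(104)=304801365, p(105)=342325709, p(106)=384276336, p(107)=431149389, p(108)=483502844, p(109)=541946240, p(110)=607163746, p(111)=679903203, p(112)=761002156, p(113)=851376628, p(114)=952050665, p(115)=1064144451, p(116)=1188908248, p(117)=1327710076, p(118)=1482074143, p(119)=1653668665, p(120)=1844349560, p(121)=2056148051, p(122)=2291320912, p(123)=2552338241, p(124)=2841940500, p(125)=3163127352, p(126)=3519222692, p(127)=3913864295, p(128)=4351078600, p(129)=4835271870, p(130)=5371315400, p(131)=5964539504, p(132)=6620830889, p(133)=7346629512, p(134)=8149040695, p(135)=9035836076, p(136)=10015581680, p(137)=11097645016, p(138)=12292341831, p(139)=13610949895, p(140)=15065878135, p(141)=16670689208, p(142)=18440293320, p(143)=20390982757, p(144)=22540654445, p(145)=24908858009, p(146)=27517052599.
Final step: p(147) = p(146) + p(145) - p(142) - p(140) + p(135) + p(132) - p(125) - p(121) + p(112) + p(107) - p(96) - p(90) + p(77) + p(70) - p(55) - p(47) + p(30) + p(21) - p(2)
= 27517052599 + 24908858009 - 18440293320 - 15065878135 + 9035836076 + 6620830889 - 3163127352 - 2056148051 + 761002156 + 431149389 - 118114304 - 56634173 + 10619863 + 4087968 - 451276 - 124754 + 5604 + 792 - 2
= 30388671978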